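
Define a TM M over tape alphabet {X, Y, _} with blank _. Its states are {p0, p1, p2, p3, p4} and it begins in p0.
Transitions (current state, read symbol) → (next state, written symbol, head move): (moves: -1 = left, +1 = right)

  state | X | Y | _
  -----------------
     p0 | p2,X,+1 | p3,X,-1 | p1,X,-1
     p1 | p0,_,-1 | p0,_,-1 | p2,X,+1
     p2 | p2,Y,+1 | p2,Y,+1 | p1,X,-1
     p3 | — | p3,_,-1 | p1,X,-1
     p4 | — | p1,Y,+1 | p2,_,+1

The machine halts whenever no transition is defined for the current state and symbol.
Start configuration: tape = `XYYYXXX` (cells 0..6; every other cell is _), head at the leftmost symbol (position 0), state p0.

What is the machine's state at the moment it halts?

p3

p0 | [X]YYYXXX_   read X → write X, move +1, go to p2
p2 | X[Y]YYXXX_   read Y → write Y, move +1, go to p2
p2 | XY[Y]YXXX_   read Y → write Y, move +1, go to p2
p2 | XYY[Y]XXX_   read Y → write Y, move +1, go to p2
p2 | XYYY[X]XX_   read X → write Y, move +1, go to p2
p2 | XYYYY[X]X_   read X → write Y, move +1, go to p2
p2 | XYYYYY[X]_   read X → write Y, move +1, go to p2
p2 | XYYYYYY[_]   read _ → write X, move -1, go to p1
p1 | XYYYYY[Y]X   read Y → write _, move -1, go to p0
p0 | XYYYY[Y]_X   read Y → write X, move -1, go to p3
p3 | XYYY[Y]X_X   read Y → write _, move -1, go to p3
p3 | XYY[Y]_X_X   read Y → write _, move -1, go to p3
p3 | XY[Y]__X_X   read Y → write _, move -1, go to p3
p3 | X[Y]___X_X   read Y → write _, move -1, go to p3
p3 | [X]____X_X
No transition is defined for (p3, X); M halts in state p3.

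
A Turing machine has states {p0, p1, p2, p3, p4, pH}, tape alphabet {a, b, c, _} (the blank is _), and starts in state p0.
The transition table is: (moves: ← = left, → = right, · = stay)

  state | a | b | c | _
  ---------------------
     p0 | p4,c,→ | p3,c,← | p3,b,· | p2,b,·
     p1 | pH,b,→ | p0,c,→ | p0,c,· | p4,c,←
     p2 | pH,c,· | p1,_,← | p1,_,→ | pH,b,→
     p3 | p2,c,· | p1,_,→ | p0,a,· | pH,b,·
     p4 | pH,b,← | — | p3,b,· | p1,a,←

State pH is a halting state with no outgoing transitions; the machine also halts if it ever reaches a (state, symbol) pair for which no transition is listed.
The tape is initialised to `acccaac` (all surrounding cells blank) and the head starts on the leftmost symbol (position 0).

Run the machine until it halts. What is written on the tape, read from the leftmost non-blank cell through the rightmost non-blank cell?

p0 | [a]cccaac   read a → write c, move →, go to p4
p4 | c[c]ccaac   read c → write b, move ·, go to p3
p3 | c[b]ccaac   read b → write _, move →, go to p1
p1 | c_[c]caac   read c → write c, move ·, go to p0
p0 | c_[c]caac   read c → write b, move ·, go to p3
p3 | c_[b]caac   read b → write _, move →, go to p1
p1 | c__[c]aac   read c → write c, move ·, go to p0
p0 | c__[c]aac   read c → write b, move ·, go to p3
p3 | c__[b]aac   read b → write _, move →, go to p1
p1 | c___[a]ac   read a → write b, move →, go to pH
pH | c___b[a]c
The non-blank tape span at halt is c___bac.

c___bac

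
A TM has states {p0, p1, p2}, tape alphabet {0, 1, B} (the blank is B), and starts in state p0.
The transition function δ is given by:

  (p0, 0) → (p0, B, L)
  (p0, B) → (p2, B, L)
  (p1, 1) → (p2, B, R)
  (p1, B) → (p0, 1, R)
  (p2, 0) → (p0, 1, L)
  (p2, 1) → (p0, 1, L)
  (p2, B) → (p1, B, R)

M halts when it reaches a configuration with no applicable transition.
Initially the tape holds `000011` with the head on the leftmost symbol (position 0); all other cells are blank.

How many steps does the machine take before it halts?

state=p0 head=0 tape=BBB[0]00011   (p0,0)→(p0,B,L)
state=p0 head=-1 tape=BB[B]B00011   (p0,B)→(p2,B,L)
state=p2 head=-2 tape=B[B]BB00011   (p2,B)→(p1,B,R)
state=p1 head=-1 tape=BB[B]B00011   (p1,B)→(p0,1,R)
state=p0 head=0 tape=BB1[B]00011   (p0,B)→(p2,B,L)
state=p2 head=-1 tape=BB[1]B00011   (p2,1)→(p0,1,L)
state=p0 head=-2 tape=B[B]1B00011   (p0,B)→(p2,B,L)
state=p2 head=-3 tape=[B]B1B00011   (p2,B)→(p1,B,R)
state=p1 head=-2 tape=B[B]1B00011   (p1,B)→(p0,1,R)
state=p0 head=-1 tape=B1[1]B00011
M halts after 9 transitions.

9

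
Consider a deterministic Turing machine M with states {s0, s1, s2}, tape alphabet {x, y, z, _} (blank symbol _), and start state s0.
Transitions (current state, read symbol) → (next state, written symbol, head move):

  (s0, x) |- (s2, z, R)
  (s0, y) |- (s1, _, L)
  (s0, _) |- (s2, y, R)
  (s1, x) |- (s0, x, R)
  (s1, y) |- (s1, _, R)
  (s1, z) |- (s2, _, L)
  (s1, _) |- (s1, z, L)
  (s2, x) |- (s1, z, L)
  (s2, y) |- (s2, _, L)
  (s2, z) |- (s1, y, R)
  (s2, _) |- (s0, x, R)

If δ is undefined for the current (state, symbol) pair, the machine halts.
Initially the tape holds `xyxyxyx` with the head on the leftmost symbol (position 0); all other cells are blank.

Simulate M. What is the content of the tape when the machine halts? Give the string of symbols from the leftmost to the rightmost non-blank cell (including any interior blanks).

state=s0 head=0 tape=[x]yxyxyx   (s0,x)→(s2,z,R)
state=s2 head=1 tape=z[y]xyxyx   (s2,y)→(s2,_,L)
state=s2 head=0 tape=[z]_xyxyx   (s2,z)→(s1,y,R)
state=s1 head=1 tape=y[_]xyxyx   (s1,_)→(s1,z,L)
state=s1 head=0 tape=[y]zxyxyx   (s1,y)→(s1,_,R)
state=s1 head=1 tape=_[z]xyxyx   (s1,z)→(s2,_,L)
state=s2 head=0 tape=[_]_xyxyx   (s2,_)→(s0,x,R)
state=s0 head=1 tape=x[_]xyxyx   (s0,_)→(s2,y,R)
state=s2 head=2 tape=xy[x]yxyx   (s2,x)→(s1,z,L)
state=s1 head=1 tape=x[y]zyxyx   (s1,y)→(s1,_,R)
state=s1 head=2 tape=x_[z]yxyx   (s1,z)→(s2,_,L)
state=s2 head=1 tape=x[_]_yxyx   (s2,_)→(s0,x,R)
state=s0 head=2 tape=xx[_]yxyx   (s0,_)→(s2,y,R)
state=s2 head=3 tape=xxy[y]xyx   (s2,y)→(s2,_,L)
state=s2 head=2 tape=xx[y]_xyx   (s2,y)→(s2,_,L)
state=s2 head=1 tape=x[x]__xyx   (s2,x)→(s1,z,L)
state=s1 head=0 tape=[x]z__xyx   (s1,x)→(s0,x,R)
state=s0 head=1 tape=x[z]__xyx
The non-blank tape span at halt is xz__xyx.

xz__xyx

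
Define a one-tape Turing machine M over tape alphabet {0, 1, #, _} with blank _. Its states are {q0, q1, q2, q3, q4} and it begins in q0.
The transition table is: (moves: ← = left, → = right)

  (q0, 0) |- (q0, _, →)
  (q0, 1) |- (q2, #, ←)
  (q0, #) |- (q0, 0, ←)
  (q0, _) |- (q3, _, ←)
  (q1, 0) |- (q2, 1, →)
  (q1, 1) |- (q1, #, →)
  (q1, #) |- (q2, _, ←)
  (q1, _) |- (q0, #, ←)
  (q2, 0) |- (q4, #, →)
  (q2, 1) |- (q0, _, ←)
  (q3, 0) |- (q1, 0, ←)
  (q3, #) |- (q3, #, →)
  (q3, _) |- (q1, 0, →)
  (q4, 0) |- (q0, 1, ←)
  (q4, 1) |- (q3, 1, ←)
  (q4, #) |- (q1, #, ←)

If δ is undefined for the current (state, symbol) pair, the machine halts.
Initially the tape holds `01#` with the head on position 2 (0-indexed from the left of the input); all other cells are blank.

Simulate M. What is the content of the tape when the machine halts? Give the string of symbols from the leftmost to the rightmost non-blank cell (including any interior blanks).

state=q0 head=2 tape=_01[#]   (q0,#)→(q0,0,←)
state=q0 head=1 tape=_0[1]0   (q0,1)→(q2,#,←)
state=q2 head=0 tape=_[0]#0   (q2,0)→(q4,#,→)
state=q4 head=1 tape=_#[#]0   (q4,#)→(q1,#,←)
state=q1 head=0 tape=_[#]#0   (q1,#)→(q2,_,←)
state=q2 head=-1 tape=[_]_#0
The non-blank tape span at halt is #0.

#0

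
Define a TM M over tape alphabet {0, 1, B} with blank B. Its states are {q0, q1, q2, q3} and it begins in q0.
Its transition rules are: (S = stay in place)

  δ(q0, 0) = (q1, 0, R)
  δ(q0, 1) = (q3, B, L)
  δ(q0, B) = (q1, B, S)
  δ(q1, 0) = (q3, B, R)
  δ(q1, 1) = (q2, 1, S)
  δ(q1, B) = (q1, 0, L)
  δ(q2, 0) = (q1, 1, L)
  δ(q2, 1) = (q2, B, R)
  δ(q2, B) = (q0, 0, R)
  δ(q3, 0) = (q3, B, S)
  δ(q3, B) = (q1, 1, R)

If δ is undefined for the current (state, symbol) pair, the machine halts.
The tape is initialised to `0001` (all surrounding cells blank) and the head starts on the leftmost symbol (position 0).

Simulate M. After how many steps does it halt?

28

q0 | [0]001BBB   read 0 → write 0, move R, go to q1
q1 | 0[0]01BBB   read 0 → write B, move R, go to q3
q3 | 0B[0]1BBB   read 0 → write B, move S, go to q3
q3 | 0B[B]1BBB   read B → write 1, move R, go to q1
q1 | 0B1[1]BBB   read 1 → write 1, move S, go to q2
q2 | 0B1[1]BBB   read 1 → write B, move R, go to q2
q2 | 0B1B[B]BB   read B → write 0, move R, go to q0
q0 | 0B1B0[B]B   read B → write B, move S, go to q1
q1 | 0B1B0[B]B   read B → write 0, move L, go to q1
q1 | 0B1B[0]0B   read 0 → write B, move R, go to q3
q3 | 0B1BB[0]B   read 0 → write B, move S, go to q3
q3 | 0B1BB[B]B   read B → write 1, move R, go to q1
q1 | 0B1BB1[B]   read B → write 0, move L, go to q1
q1 | 0B1BB[1]0   read 1 → write 1, move S, go to q2
q2 | 0B1BB[1]0   read 1 → write B, move R, go to q2
q2 | 0B1BBB[0]   read 0 → write 1, move L, go to q1
q1 | 0B1BB[B]1   read B → write 0, move L, go to q1
q1 | 0B1B[B]01   read B → write 0, move L, go to q1
q1 | 0B1[B]001   read B → write 0, move L, go to q1
q1 | 0B[1]0001   read 1 → write 1, move S, go to q2
q2 | 0B[1]0001   read 1 → write B, move R, go to q2
q2 | 0BB[0]001   read 0 → write 1, move L, go to q1
q1 | 0B[B]1001   read B → write 0, move L, go to q1
q1 | 0[B]01001   read B → write 0, move L, go to q1
q1 | [0]001001   read 0 → write B, move R, go to q3
q3 | B[0]01001   read 0 → write B, move S, go to q3
q3 | B[B]01001   read B → write 1, move R, go to q1
q1 | B1[0]1001   read 0 → write B, move R, go to q3
q3 | B1B[1]001
M halts after 28 transitions.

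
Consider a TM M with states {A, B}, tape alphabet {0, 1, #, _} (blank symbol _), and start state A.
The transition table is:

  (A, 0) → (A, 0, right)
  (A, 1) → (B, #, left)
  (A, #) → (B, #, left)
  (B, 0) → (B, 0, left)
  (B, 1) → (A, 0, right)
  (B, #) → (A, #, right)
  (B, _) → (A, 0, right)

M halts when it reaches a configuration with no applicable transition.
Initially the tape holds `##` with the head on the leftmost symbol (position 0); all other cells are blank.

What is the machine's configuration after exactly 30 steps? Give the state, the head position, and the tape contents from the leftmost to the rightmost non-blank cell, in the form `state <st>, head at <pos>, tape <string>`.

state A, head at 0, tape 00000##

state=A head=0 tape=_____[#]#   (A,#)→(B,#,left)
state=B head=-1 tape=____[_]##   (B,_)→(A,0,right)
state=A head=0 tape=____0[#]#   (A,#)→(B,#,left)
state=B head=-1 tape=____[0]##   (B,0)→(B,0,left)
state=B head=-2 tape=___[_]0##   (B,_)→(A,0,right)
state=A head=-1 tape=___0[0]##   (A,0)→(A,0,right)
state=A head=0 tape=___00[#]#   (A,#)→(B,#,left)
state=B head=-1 tape=___0[0]##   (B,0)→(B,0,left)
state=B head=-2 tape=___[0]0##   (B,0)→(B,0,left)
state=B head=-3 tape=__[_]00##   (B,_)→(A,0,right)
state=A head=-2 tape=__0[0]0##   (A,0)→(A,0,right)
state=A head=-1 tape=__00[0]##   (A,0)→(A,0,right)
state=A head=0 tape=__000[#]#   (A,#)→(B,#,left)
state=B head=-1 tape=__00[0]##   (B,0)→(B,0,left)
state=B head=-2 tape=__0[0]0##   (B,0)→(B,0,left)
state=B head=-3 tape=__[0]00##   (B,0)→(B,0,left)
state=B head=-4 tape=_[_]000##   (B,_)→(A,0,right)
state=A head=-3 tape=_0[0]00##   (A,0)→(A,0,right)
state=A head=-2 tape=_00[0]0##   (A,0)→(A,0,right)
state=A head=-1 tape=_000[0]##   (A,0)→(A,0,right)
state=A head=0 tape=_0000[#]#   (A,#)→(B,#,left)
state=B head=-1 tape=_000[0]##   (B,0)→(B,0,left)
state=B head=-2 tape=_00[0]0##   (B,0)→(B,0,left)
state=B head=-3 tape=_0[0]00##   (B,0)→(B,0,left)
state=B head=-4 tape=_[0]000##   (B,0)→(B,0,left)
state=B head=-5 tape=[_]0000##   (B,_)→(A,0,right)
state=A head=-4 tape=0[0]000##   (A,0)→(A,0,right)
state=A head=-3 tape=00[0]00##   (A,0)→(A,0,right)
state=A head=-2 tape=000[0]0##   (A,0)→(A,0,right)
state=A head=-1 tape=0000[0]##   (A,0)→(A,0,right)
state=A head=0 tape=00000[#]#
After 30 steps: state A, head at 0, tape 00000##.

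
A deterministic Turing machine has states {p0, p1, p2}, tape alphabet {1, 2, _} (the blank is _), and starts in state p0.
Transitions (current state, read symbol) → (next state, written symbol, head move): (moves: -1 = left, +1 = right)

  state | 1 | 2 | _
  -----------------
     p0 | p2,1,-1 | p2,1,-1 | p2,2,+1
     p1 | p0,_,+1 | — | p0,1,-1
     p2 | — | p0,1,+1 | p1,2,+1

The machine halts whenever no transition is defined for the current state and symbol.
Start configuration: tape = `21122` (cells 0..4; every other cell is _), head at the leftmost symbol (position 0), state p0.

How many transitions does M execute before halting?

state=p0 head=0 tape=_[2]1122___   (p0,2)→(p2,1,-1)
state=p2 head=-1 tape=[_]11122___   (p2,_)→(p1,2,+1)
state=p1 head=0 tape=2[1]1122___   (p1,1)→(p0,_,+1)
state=p0 head=1 tape=2_[1]122___   (p0,1)→(p2,1,-1)
state=p2 head=0 tape=2[_]1122___   (p2,_)→(p1,2,+1)
state=p1 head=1 tape=22[1]122___   (p1,1)→(p0,_,+1)
state=p0 head=2 tape=22_[1]22___   (p0,1)→(p2,1,-1)
state=p2 head=1 tape=22[_]122___   (p2,_)→(p1,2,+1)
state=p1 head=2 tape=222[1]22___   (p1,1)→(p0,_,+1)
state=p0 head=3 tape=222_[2]2___   (p0,2)→(p2,1,-1)
state=p2 head=2 tape=222[_]12___   (p2,_)→(p1,2,+1)
state=p1 head=3 tape=2222[1]2___   (p1,1)→(p0,_,+1)
state=p0 head=4 tape=2222_[2]___   (p0,2)→(p2,1,-1)
state=p2 head=3 tape=2222[_]1___   (p2,_)→(p1,2,+1)
state=p1 head=4 tape=22222[1]___   (p1,1)→(p0,_,+1)
state=p0 head=5 tape=22222_[_]__   (p0,_)→(p2,2,+1)
state=p2 head=6 tape=22222_2[_]_   (p2,_)→(p1,2,+1)
state=p1 head=7 tape=22222_22[_]   (p1,_)→(p0,1,-1)
state=p0 head=6 tape=22222_2[2]1   (p0,2)→(p2,1,-1)
state=p2 head=5 tape=22222_[2]11   (p2,2)→(p0,1,+1)
state=p0 head=6 tape=22222_1[1]1   (p0,1)→(p2,1,-1)
state=p2 head=5 tape=22222_[1]11
M halts after 21 transitions.

21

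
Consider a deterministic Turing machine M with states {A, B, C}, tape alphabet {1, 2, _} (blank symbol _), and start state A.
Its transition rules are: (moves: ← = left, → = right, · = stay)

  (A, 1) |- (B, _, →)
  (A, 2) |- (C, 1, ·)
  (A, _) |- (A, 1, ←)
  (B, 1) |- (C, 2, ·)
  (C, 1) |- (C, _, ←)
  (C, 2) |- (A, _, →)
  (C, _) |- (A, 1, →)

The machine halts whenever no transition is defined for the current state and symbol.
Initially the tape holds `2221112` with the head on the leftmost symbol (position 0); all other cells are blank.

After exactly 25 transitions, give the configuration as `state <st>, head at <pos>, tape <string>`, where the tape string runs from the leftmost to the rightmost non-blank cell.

A | _[2]221112   read 2 → write 1, move ·, go to C
C | _[1]221112   read 1 → write _, move ←, go to C
C | [_]_221112   read _ → write 1, move →, go to A
A | 1[_]221112   read _ → write 1, move ←, go to A
A | [1]1221112   read 1 → write _, move →, go to B
B | _[1]221112   read 1 → write 2, move ·, go to C
C | _[2]221112   read 2 → write _, move →, go to A
A | __[2]21112   read 2 → write 1, move ·, go to C
C | __[1]21112   read 1 → write _, move ←, go to C
C | _[_]_21112   read _ → write 1, move →, go to A
A | _1[_]21112   read _ → write 1, move ←, go to A
A | _[1]121112   read 1 → write _, move →, go to B
B | __[1]21112   read 1 → write 2, move ·, go to C
C | __[2]21112   read 2 → write _, move →, go to A
A | ___[2]1112   read 2 → write 1, move ·, go to C
C | ___[1]1112   read 1 → write _, move ←, go to C
C | __[_]_1112   read _ → write 1, move →, go to A
A | __1[_]1112   read _ → write 1, move ←, go to A
A | __[1]11112   read 1 → write _, move →, go to B
B | ___[1]1112   read 1 → write 2, move ·, go to C
C | ___[2]1112   read 2 → write _, move →, go to A
A | ____[1]112   read 1 → write _, move →, go to B
B | _____[1]12   read 1 → write 2, move ·, go to C
C | _____[2]12   read 2 → write _, move →, go to A
A | ______[1]2   read 1 → write _, move →, go to B
B | _______[2]
After 25 steps: state B, head at 6, tape 2.

state B, head at 6, tape 2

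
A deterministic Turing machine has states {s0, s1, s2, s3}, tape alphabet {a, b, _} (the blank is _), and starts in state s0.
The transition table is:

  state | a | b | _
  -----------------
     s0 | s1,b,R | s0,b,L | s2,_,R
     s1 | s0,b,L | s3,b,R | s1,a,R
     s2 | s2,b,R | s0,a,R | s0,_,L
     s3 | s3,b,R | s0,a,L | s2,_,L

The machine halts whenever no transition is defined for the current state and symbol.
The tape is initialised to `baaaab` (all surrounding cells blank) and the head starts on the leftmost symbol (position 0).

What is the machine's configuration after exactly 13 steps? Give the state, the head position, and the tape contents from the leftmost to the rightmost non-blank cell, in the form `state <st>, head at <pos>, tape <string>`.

state s0, head at 1, tape abaaab

state=s0 head=0 tape=_[b]aaaab   (s0,b)→(s0,b,L)
state=s0 head=-1 tape=[_]baaaab   (s0,_)→(s2,_,R)
state=s2 head=0 tape=_[b]aaaab   (s2,b)→(s0,a,R)
state=s0 head=1 tape=_a[a]aaab   (s0,a)→(s1,b,R)
state=s1 head=2 tape=_ab[a]aab   (s1,a)→(s0,b,L)
state=s0 head=1 tape=_a[b]baab   (s0,b)→(s0,b,L)
state=s0 head=0 tape=_[a]bbaab   (s0,a)→(s1,b,R)
state=s1 head=1 tape=_b[b]baab   (s1,b)→(s3,b,R)
state=s3 head=2 tape=_bb[b]aab   (s3,b)→(s0,a,L)
state=s0 head=1 tape=_b[b]aaab   (s0,b)→(s0,b,L)
state=s0 head=0 tape=_[b]baaab   (s0,b)→(s0,b,L)
state=s0 head=-1 tape=[_]bbaaab   (s0,_)→(s2,_,R)
state=s2 head=0 tape=_[b]baaab   (s2,b)→(s0,a,R)
state=s0 head=1 tape=_a[b]aaab
After 13 steps: state s0, head at 1, tape abaaab.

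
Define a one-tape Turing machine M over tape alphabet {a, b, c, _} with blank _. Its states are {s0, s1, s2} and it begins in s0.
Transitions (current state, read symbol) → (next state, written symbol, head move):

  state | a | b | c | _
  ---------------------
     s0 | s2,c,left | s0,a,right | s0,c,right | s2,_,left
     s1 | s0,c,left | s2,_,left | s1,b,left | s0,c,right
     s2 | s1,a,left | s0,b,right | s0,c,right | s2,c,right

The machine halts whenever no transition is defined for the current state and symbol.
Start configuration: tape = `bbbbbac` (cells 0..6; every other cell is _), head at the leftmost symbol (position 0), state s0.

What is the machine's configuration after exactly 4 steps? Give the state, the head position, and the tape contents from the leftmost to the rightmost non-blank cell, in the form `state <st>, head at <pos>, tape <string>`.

state s0, head at 4, tape aaaabac

state=s0 head=0 tape=[b]bbbbac   (s0,b)→(s0,a,right)
state=s0 head=1 tape=a[b]bbbac   (s0,b)→(s0,a,right)
state=s0 head=2 tape=aa[b]bbac   (s0,b)→(s0,a,right)
state=s0 head=3 tape=aaa[b]bac   (s0,b)→(s0,a,right)
state=s0 head=4 tape=aaaa[b]ac
After 4 steps: state s0, head at 4, tape aaaabac.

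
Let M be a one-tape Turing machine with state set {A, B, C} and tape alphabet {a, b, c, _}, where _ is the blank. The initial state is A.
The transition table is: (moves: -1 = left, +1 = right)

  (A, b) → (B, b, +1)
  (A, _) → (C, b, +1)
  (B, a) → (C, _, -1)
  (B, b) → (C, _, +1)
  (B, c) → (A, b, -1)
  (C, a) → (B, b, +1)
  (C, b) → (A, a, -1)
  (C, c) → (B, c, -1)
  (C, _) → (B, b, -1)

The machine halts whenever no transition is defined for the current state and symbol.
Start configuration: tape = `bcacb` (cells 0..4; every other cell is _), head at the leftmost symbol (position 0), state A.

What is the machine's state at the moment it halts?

B

A | [b]cacb_   read b → write b, move +1, go to B
B | b[c]acb_   read c → write b, move -1, go to A
A | [b]bacb_   read b → write b, move +1, go to B
B | b[b]acb_   read b → write _, move +1, go to C
C | b_[a]cb_   read a → write b, move +1, go to B
B | b_b[c]b_   read c → write b, move -1, go to A
A | b_[b]bb_   read b → write b, move +1, go to B
B | b_b[b]b_   read b → write _, move +1, go to C
C | b_b_[b]_   read b → write a, move -1, go to A
A | b_b[_]a_   read _ → write b, move +1, go to C
C | b_bb[a]_   read a → write b, move +1, go to B
B | b_bbb[_]
No transition is defined for (B, _); M halts in state B.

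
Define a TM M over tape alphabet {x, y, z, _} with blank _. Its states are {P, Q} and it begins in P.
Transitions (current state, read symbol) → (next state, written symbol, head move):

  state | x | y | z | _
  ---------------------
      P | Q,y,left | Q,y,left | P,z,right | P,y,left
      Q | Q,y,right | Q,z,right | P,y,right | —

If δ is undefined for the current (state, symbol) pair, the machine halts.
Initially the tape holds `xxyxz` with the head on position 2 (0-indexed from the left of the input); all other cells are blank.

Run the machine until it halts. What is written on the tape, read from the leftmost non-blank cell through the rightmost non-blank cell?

state=P head=2 tape=xx[y]xz__   (P,y)→(Q,y,left)
state=Q head=1 tape=x[x]yxz__   (Q,x)→(Q,y,right)
state=Q head=2 tape=xy[y]xz__   (Q,y)→(Q,z,right)
state=Q head=3 tape=xyz[x]z__   (Q,x)→(Q,y,right)
state=Q head=4 tape=xyzy[z]__   (Q,z)→(P,y,right)
state=P head=5 tape=xyzyy[_]_   (P,_)→(P,y,left)
state=P head=4 tape=xyzy[y]y_   (P,y)→(Q,y,left)
state=Q head=3 tape=xyz[y]yy_   (Q,y)→(Q,z,right)
state=Q head=4 tape=xyzz[y]y_   (Q,y)→(Q,z,right)
state=Q head=5 tape=xyzzz[y]_   (Q,y)→(Q,z,right)
state=Q head=6 tape=xyzzzz[_]
The non-blank tape span at halt is xyzzzz.

xyzzzz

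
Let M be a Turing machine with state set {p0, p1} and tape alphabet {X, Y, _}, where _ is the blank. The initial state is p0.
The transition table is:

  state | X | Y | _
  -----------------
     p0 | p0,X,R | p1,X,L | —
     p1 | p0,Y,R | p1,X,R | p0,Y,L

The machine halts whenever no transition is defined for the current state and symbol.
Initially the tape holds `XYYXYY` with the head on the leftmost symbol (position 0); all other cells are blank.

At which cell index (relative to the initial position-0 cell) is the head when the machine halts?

6

state=p0 head=0 tape=[X]YYXYY_   (p0,X)→(p0,X,R)
state=p0 head=1 tape=X[Y]YXYY_   (p0,Y)→(p1,X,L)
state=p1 head=0 tape=[X]XYXYY_   (p1,X)→(p0,Y,R)
state=p0 head=1 tape=Y[X]YXYY_   (p0,X)→(p0,X,R)
state=p0 head=2 tape=YX[Y]XYY_   (p0,Y)→(p1,X,L)
state=p1 head=1 tape=Y[X]XXYY_   (p1,X)→(p0,Y,R)
state=p0 head=2 tape=YY[X]XYY_   (p0,X)→(p0,X,R)
state=p0 head=3 tape=YYX[X]YY_   (p0,X)→(p0,X,R)
state=p0 head=4 tape=YYXX[Y]Y_   (p0,Y)→(p1,X,L)
state=p1 head=3 tape=YYX[X]XY_   (p1,X)→(p0,Y,R)
state=p0 head=4 tape=YYXY[X]Y_   (p0,X)→(p0,X,R)
state=p0 head=5 tape=YYXYX[Y]_   (p0,Y)→(p1,X,L)
state=p1 head=4 tape=YYXY[X]X_   (p1,X)→(p0,Y,R)
state=p0 head=5 tape=YYXYY[X]_   (p0,X)→(p0,X,R)
state=p0 head=6 tape=YYXYYX[_]
At halt the head is at cell 6.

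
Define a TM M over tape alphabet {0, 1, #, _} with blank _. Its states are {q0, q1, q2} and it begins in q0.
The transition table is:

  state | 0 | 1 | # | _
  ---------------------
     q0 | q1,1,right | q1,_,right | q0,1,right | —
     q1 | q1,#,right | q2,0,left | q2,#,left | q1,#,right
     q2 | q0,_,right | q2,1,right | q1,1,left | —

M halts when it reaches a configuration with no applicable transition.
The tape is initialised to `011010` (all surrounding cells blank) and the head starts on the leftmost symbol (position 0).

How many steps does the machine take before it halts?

15

state=q0 head=0 tape=_[0]11010   (q0,0)→(q1,1,right)
state=q1 head=1 tape=_1[1]1010   (q1,1)→(q2,0,left)
state=q2 head=0 tape=_[1]01010   (q2,1)→(q2,1,right)
state=q2 head=1 tape=_1[0]1010   (q2,0)→(q0,_,right)
state=q0 head=2 tape=_1_[1]010   (q0,1)→(q1,_,right)
state=q1 head=3 tape=_1__[0]10   (q1,0)→(q1,#,right)
state=q1 head=4 tape=_1__#[1]0   (q1,1)→(q2,0,left)
state=q2 head=3 tape=_1__[#]00   (q2,#)→(q1,1,left)
state=q1 head=2 tape=_1_[_]100   (q1,_)→(q1,#,right)
state=q1 head=3 tape=_1_#[1]00   (q1,1)→(q2,0,left)
state=q2 head=2 tape=_1_[#]000   (q2,#)→(q1,1,left)
state=q1 head=1 tape=_1[_]1000   (q1,_)→(q1,#,right)
state=q1 head=2 tape=_1#[1]000   (q1,1)→(q2,0,left)
state=q2 head=1 tape=_1[#]0000   (q2,#)→(q1,1,left)
state=q1 head=0 tape=_[1]10000   (q1,1)→(q2,0,left)
state=q2 head=-1 tape=[_]010000
M halts after 15 transitions.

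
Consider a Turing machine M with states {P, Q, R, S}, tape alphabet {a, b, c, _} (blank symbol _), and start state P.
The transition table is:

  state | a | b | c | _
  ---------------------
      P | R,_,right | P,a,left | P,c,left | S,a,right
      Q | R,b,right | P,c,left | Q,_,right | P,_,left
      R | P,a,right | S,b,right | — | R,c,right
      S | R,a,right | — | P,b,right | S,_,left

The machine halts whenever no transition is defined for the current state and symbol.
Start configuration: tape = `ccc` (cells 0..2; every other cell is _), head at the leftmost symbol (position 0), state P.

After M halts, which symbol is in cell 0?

P | _[c]cc   read c → write c, move left, go to P
P | [_]ccc   read _ → write a, move right, go to S
S | a[c]cc   read c → write b, move right, go to P
P | ab[c]c   read c → write c, move left, go to P
P | a[b]cc   read b → write a, move left, go to P
P | [a]acc   read a → write _, move right, go to R
R | _[a]cc   read a → write a, move right, go to P
P | _a[c]c   read c → write c, move left, go to P
P | _[a]cc   read a → write _, move right, go to R
R | __[c]c
Cell 0 holds _ when M halts.

_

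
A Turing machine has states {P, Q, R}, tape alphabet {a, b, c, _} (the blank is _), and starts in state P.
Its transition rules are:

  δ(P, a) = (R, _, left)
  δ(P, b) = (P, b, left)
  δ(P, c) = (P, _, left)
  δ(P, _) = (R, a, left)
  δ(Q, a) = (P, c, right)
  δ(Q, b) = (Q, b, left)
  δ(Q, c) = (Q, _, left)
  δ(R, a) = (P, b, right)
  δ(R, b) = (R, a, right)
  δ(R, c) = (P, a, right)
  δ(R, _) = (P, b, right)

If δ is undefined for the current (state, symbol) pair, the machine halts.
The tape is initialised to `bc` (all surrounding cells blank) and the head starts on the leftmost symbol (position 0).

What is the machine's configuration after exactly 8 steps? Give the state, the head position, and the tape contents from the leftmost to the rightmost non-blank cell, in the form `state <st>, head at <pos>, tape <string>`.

state P, head at -2, tape abbc

P | __[b]c   read b → write b, move left, go to P
P | _[_]bc   read _ → write a, move left, go to R
R | [_]abc   read _ → write b, move right, go to P
P | b[a]bc   read a → write _, move left, go to R
R | [b]_bc   read b → write a, move right, go to R
R | a[_]bc   read _ → write b, move right, go to P
P | ab[b]c   read b → write b, move left, go to P
P | a[b]bc   read b → write b, move left, go to P
P | [a]bbc
After 8 steps: state P, head at -2, tape abbc.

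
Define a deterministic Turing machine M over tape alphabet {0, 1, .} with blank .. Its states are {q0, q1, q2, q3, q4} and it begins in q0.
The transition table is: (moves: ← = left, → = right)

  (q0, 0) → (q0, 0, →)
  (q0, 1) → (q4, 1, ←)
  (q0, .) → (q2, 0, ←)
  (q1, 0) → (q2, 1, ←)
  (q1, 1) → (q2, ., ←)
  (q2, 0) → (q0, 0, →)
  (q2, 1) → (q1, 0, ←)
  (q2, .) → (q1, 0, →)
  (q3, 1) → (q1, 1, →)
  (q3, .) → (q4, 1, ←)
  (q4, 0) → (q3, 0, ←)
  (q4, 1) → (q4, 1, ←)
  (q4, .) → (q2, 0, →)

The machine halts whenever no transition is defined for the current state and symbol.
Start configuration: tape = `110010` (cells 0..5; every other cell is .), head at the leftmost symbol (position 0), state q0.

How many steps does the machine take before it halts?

13

state=q0 head=0 tape=..[1]10010   (q0,1)→(q4,1,←)
state=q4 head=-1 tape=.[.]110010   (q4,.)→(q2,0,→)
state=q2 head=0 tape=.0[1]10010   (q2,1)→(q1,0,←)
state=q1 head=-1 tape=.[0]010010   (q1,0)→(q2,1,←)
state=q2 head=-2 tape=[.]1010010   (q2,.)→(q1,0,→)
state=q1 head=-1 tape=0[1]010010   (q1,1)→(q2,.,←)
state=q2 head=-2 tape=[0].010010   (q2,0)→(q0,0,→)
state=q0 head=-1 tape=0[.]010010   (q0,.)→(q2,0,←)
state=q2 head=-2 tape=[0]0010010   (q2,0)→(q0,0,→)
state=q0 head=-1 tape=0[0]010010   (q0,0)→(q0,0,→)
state=q0 head=0 tape=00[0]10010   (q0,0)→(q0,0,→)
state=q0 head=1 tape=000[1]0010   (q0,1)→(q4,1,←)
state=q4 head=0 tape=00[0]10010   (q4,0)→(q3,0,←)
state=q3 head=-1 tape=0[0]010010
M halts after 13 transitions.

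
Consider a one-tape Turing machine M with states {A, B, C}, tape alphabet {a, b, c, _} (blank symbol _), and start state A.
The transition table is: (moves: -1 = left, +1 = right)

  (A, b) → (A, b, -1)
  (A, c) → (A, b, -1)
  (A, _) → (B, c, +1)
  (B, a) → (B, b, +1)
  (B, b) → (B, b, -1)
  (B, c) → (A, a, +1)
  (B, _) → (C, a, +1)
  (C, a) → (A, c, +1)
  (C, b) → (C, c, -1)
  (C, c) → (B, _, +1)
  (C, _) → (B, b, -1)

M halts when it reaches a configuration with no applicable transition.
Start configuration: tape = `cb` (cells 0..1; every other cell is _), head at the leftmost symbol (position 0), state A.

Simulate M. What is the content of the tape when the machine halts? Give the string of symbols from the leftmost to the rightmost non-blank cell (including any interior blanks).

A | _[c]b   read c → write b, move -1, go to A
A | [_]bb   read _ → write c, move +1, go to B
B | c[b]b   read b → write b, move -1, go to B
B | [c]bb   read c → write a, move +1, go to A
A | a[b]b   read b → write b, move -1, go to A
A | [a]bb
The non-blank tape span at halt is abb.

abb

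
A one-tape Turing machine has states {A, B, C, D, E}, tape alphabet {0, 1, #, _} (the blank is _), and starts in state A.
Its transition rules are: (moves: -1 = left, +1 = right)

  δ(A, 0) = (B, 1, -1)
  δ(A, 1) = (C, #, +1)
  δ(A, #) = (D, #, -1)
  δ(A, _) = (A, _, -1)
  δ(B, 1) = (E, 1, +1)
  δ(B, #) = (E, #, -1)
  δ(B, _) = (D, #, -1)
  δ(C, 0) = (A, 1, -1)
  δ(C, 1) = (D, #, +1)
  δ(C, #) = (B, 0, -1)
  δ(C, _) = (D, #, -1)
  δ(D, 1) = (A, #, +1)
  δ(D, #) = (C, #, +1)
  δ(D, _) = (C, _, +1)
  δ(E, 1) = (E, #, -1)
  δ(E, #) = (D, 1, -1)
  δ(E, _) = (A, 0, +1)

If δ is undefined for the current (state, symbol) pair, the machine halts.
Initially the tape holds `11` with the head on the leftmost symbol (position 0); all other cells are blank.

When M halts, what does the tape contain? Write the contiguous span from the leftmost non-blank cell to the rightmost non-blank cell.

A | _[1]1__   read 1 → write #, move +1, go to C
C | _#[1]__   read 1 → write #, move +1, go to D
D | _##[_]_   read _ → write _, move +1, go to C
C | _##_[_]   read _ → write #, move -1, go to D
D | _##[_]#   read _ → write _, move +1, go to C
C | _##_[#]   read # → write 0, move -1, go to B
B | _##[_]0   read _ → write #, move -1, go to D
D | _#[#]#0   read # → write #, move +1, go to C
C | _##[#]0   read # → write 0, move -1, go to B
B | _#[#]00   read # → write #, move -1, go to E
E | _[#]#00   read # → write 1, move -1, go to D
D | [_]1#00   read _ → write _, move +1, go to C
C | _[1]#00   read 1 → write #, move +1, go to D
D | _#[#]00   read # → write #, move +1, go to C
C | _##[0]0   read 0 → write 1, move -1, go to A
A | _#[#]10   read # → write #, move -1, go to D
D | _[#]#10   read # → write #, move +1, go to C
C | _#[#]10   read # → write 0, move -1, go to B
B | _[#]010   read # → write #, move -1, go to E
E | [_]#010   read _ → write 0, move +1, go to A
A | 0[#]010   read # → write #, move -1, go to D
D | [0]#010
The non-blank tape span at halt is 0#010.

0#010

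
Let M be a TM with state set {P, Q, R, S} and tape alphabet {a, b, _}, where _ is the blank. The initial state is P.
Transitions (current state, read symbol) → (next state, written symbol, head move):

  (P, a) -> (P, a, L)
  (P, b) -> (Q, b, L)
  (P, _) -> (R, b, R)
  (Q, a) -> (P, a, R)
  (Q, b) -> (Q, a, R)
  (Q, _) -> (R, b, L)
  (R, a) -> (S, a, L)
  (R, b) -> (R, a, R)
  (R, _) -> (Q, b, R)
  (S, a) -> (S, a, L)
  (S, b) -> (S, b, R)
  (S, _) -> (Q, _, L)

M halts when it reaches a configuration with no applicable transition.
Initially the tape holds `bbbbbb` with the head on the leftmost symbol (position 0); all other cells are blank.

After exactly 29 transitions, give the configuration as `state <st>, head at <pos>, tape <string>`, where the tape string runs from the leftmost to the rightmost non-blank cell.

state S, head at -1, tape baaaaaaab

state=P head=0 tape=__[b]bbbbb_   (P,b)→(Q,b,L)
state=Q head=-1 tape=_[_]bbbbbb_   (Q,_)→(R,b,L)
state=R head=-2 tape=[_]bbbbbbb_   (R,_)→(Q,b,R)
state=Q head=-1 tape=b[b]bbbbbb_   (Q,b)→(Q,a,R)
state=Q head=0 tape=ba[b]bbbbb_   (Q,b)→(Q,a,R)
state=Q head=1 tape=baa[b]bbbb_   (Q,b)→(Q,a,R)
state=Q head=2 tape=baaa[b]bbb_   (Q,b)→(Q,a,R)
state=Q head=3 tape=baaaa[b]bb_   (Q,b)→(Q,a,R)
state=Q head=4 tape=baaaaa[b]b_   (Q,b)→(Q,a,R)
state=Q head=5 tape=baaaaaa[b]_   (Q,b)→(Q,a,R)
state=Q head=6 tape=baaaaaaa[_]   (Q,_)→(R,b,L)
state=R head=5 tape=baaaaaa[a]b   (R,a)→(S,a,L)
state=S head=4 tape=baaaaa[a]ab   (S,a)→(S,a,L)
state=S head=3 tape=baaaa[a]aab   (S,a)→(S,a,L)
state=S head=2 tape=baaa[a]aaab   (S,a)→(S,a,L)
state=S head=1 tape=baa[a]aaaab   (S,a)→(S,a,L)
state=S head=0 tape=ba[a]aaaaab   (S,a)→(S,a,L)
state=S head=-1 tape=b[a]aaaaaab   (S,a)→(S,a,L)
state=S head=-2 tape=[b]aaaaaaab   (S,b)→(S,b,R)
state=S head=-1 tape=b[a]aaaaaab   (S,a)→(S,a,L)
state=S head=-2 tape=[b]aaaaaaab   (S,b)→(S,b,R)
state=S head=-1 tape=b[a]aaaaaab   (S,a)→(S,a,L)
state=S head=-2 tape=[b]aaaaaaab   (S,b)→(S,b,R)
state=S head=-1 tape=b[a]aaaaaab   (S,a)→(S,a,L)
state=S head=-2 tape=[b]aaaaaaab   (S,b)→(S,b,R)
state=S head=-1 tape=b[a]aaaaaab   (S,a)→(S,a,L)
state=S head=-2 tape=[b]aaaaaaab   (S,b)→(S,b,R)
state=S head=-1 tape=b[a]aaaaaab   (S,a)→(S,a,L)
state=S head=-2 tape=[b]aaaaaaab   (S,b)→(S,b,R)
state=S head=-1 tape=b[a]aaaaaab
After 29 steps: state S, head at -1, tape baaaaaaab.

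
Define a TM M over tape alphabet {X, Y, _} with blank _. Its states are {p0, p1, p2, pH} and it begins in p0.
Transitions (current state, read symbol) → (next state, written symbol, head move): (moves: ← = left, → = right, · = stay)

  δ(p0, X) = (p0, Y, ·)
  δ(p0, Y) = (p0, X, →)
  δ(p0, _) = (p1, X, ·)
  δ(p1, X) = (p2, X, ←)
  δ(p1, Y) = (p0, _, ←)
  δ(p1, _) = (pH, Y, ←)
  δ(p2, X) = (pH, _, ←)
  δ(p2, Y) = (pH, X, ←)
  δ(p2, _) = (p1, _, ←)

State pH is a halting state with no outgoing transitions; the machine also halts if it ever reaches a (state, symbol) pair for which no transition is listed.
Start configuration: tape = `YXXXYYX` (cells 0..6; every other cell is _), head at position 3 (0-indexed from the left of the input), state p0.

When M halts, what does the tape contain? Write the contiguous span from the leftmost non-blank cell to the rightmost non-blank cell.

state=p0 head=3 tape=YXX[X]YYX_   (p0,X)→(p0,Y,·)
state=p0 head=3 tape=YXX[Y]YYX_   (p0,Y)→(p0,X,→)
state=p0 head=4 tape=YXXX[Y]YX_   (p0,Y)→(p0,X,→)
state=p0 head=5 tape=YXXXX[Y]X_   (p0,Y)→(p0,X,→)
state=p0 head=6 tape=YXXXXX[X]_   (p0,X)→(p0,Y,·)
state=p0 head=6 tape=YXXXXX[Y]_   (p0,Y)→(p0,X,→)
state=p0 head=7 tape=YXXXXXX[_]   (p0,_)→(p1,X,·)
state=p1 head=7 tape=YXXXXXX[X]   (p1,X)→(p2,X,←)
state=p2 head=6 tape=YXXXXX[X]X   (p2,X)→(pH,_,←)
state=pH head=5 tape=YXXXX[X]_X
The non-blank tape span at halt is YXXXXX_X.

YXXXXX_X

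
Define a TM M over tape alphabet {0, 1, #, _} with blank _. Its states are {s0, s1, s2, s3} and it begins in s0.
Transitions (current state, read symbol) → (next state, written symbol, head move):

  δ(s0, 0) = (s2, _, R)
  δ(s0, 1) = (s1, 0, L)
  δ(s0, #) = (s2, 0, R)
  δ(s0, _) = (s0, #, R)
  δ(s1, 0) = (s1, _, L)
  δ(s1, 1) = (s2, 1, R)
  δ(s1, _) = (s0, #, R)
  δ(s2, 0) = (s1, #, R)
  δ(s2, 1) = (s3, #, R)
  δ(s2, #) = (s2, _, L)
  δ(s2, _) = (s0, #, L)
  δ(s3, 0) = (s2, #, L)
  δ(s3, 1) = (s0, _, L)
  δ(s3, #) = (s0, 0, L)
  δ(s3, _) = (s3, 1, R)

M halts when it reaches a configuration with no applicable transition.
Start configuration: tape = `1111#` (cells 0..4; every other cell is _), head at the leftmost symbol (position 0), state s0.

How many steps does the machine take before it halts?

s0 | _[1]111#   read 1 → write 0, move L, go to s1
s1 | [_]0111#   read _ → write #, move R, go to s0
s0 | #[0]111#   read 0 → write _, move R, go to s2
s2 | #_[1]11#   read 1 → write #, move R, go to s3
s3 | #_#[1]1#   read 1 → write _, move L, go to s0
s0 | #_[#]_1#   read # → write 0, move R, go to s2
s2 | #_0[_]1#   read _ → write #, move L, go to s0
s0 | #_[0]#1#   read 0 → write _, move R, go to s2
s2 | #__[#]1#   read # → write _, move L, go to s2
s2 | #_[_]_1#   read _ → write #, move L, go to s0
s0 | #[_]#_1#   read _ → write #, move R, go to s0
s0 | ##[#]_1#   read # → write 0, move R, go to s2
s2 | ##0[_]1#   read _ → write #, move L, go to s0
s0 | ##[0]#1#   read 0 → write _, move R, go to s2
s2 | ##_[#]1#   read # → write _, move L, go to s2
s2 | ##[_]_1#   read _ → write #, move L, go to s0
s0 | #[#]#_1#   read # → write 0, move R, go to s2
s2 | #0[#]_1#   read # → write _, move L, go to s2
s2 | #[0]__1#   read 0 → write #, move R, go to s1
s1 | ##[_]_1#   read _ → write #, move R, go to s0
s0 | ###[_]1#   read _ → write #, move R, go to s0
s0 | ####[1]#   read 1 → write 0, move L, go to s1
s1 | ###[#]0#
M halts after 22 transitions.

22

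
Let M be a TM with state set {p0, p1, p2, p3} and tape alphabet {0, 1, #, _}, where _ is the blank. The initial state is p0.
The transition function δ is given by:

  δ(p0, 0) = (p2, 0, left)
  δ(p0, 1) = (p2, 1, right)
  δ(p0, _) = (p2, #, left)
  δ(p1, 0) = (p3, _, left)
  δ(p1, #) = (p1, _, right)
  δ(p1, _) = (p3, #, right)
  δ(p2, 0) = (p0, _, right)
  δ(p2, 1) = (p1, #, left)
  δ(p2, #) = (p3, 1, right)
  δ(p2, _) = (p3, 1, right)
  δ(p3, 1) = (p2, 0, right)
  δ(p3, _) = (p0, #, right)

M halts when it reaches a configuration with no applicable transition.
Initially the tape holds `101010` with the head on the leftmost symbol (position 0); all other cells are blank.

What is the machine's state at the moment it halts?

p0 | [1]01010_   read 1 → write 1, move right, go to p2
p2 | 1[0]1010_   read 0 → write _, move right, go to p0
p0 | 1_[1]010_   read 1 → write 1, move right, go to p2
p2 | 1_1[0]10_   read 0 → write _, move right, go to p0
p0 | 1_1_[1]0_   read 1 → write 1, move right, go to p2
p2 | 1_1_1[0]_   read 0 → write _, move right, go to p0
p0 | 1_1_1_[_]   read _ → write #, move left, go to p2
p2 | 1_1_1[_]#   read _ → write 1, move right, go to p3
p3 | 1_1_11[#]
No transition is defined for (p3, #); M halts in state p3.

p3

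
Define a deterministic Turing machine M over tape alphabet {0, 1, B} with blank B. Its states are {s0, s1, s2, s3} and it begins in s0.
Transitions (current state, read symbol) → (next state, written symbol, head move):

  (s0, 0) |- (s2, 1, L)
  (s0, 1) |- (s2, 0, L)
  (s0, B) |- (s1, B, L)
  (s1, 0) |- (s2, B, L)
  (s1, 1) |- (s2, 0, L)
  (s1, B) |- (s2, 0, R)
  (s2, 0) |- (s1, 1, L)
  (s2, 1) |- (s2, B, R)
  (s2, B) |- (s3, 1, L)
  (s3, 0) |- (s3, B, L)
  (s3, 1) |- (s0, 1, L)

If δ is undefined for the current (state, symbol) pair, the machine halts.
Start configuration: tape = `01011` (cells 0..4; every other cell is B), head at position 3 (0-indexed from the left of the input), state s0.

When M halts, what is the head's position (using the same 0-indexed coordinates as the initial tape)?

s0 | B010[1]1B   read 1 → write 0, move L, go to s2
s2 | B01[0]01B   read 0 → write 1, move L, go to s1
s1 | B0[1]101B   read 1 → write 0, move L, go to s2
s2 | B[0]0101B   read 0 → write 1, move L, go to s1
s1 | [B]10101B   read B → write 0, move R, go to s2
s2 | 0[1]0101B   read 1 → write B, move R, go to s2
s2 | 0B[0]101B   read 0 → write 1, move L, go to s1
s1 | 0[B]1101B   read B → write 0, move R, go to s2
s2 | 00[1]101B   read 1 → write B, move R, go to s2
s2 | 00B[1]01B   read 1 → write B, move R, go to s2
s2 | 00BB[0]1B   read 0 → write 1, move L, go to s1
s1 | 00B[B]11B   read B → write 0, move R, go to s2
s2 | 00B0[1]1B   read 1 → write B, move R, go to s2
s2 | 00B0B[1]B   read 1 → write B, move R, go to s2
s2 | 00B0BB[B]   read B → write 1, move L, go to s3
s3 | 00B0B[B]1
At halt the head is at cell 4.

4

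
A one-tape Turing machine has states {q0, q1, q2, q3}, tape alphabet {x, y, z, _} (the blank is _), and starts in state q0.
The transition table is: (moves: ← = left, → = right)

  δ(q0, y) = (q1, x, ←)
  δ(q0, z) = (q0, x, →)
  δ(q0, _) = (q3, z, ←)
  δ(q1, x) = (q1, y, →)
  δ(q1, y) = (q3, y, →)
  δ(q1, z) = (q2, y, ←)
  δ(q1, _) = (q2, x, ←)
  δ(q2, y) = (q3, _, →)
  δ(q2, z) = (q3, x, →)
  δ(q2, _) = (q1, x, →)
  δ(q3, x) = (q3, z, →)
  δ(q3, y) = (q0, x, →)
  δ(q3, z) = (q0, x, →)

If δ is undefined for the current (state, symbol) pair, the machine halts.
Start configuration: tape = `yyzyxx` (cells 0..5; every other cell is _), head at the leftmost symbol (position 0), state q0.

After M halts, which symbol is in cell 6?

z

state=q0 head=0 tape=__[y]yzyxx__   (q0,y)→(q1,x,←)
state=q1 head=-1 tape=_[_]xyzyxx__   (q1,_)→(q2,x,←)
state=q2 head=-2 tape=[_]xxyzyxx__   (q2,_)→(q1,x,→)
state=q1 head=-1 tape=x[x]xyzyxx__   (q1,x)→(q1,y,→)
state=q1 head=0 tape=xy[x]yzyxx__   (q1,x)→(q1,y,→)
state=q1 head=1 tape=xyy[y]zyxx__   (q1,y)→(q3,y,→)
state=q3 head=2 tape=xyyy[z]yxx__   (q3,z)→(q0,x,→)
state=q0 head=3 tape=xyyyx[y]xx__   (q0,y)→(q1,x,←)
state=q1 head=2 tape=xyyy[x]xxx__   (q1,x)→(q1,y,→)
state=q1 head=3 tape=xyyyy[x]xx__   (q1,x)→(q1,y,→)
state=q1 head=4 tape=xyyyyy[x]x__   (q1,x)→(q1,y,→)
state=q1 head=5 tape=xyyyyyy[x]__   (q1,x)→(q1,y,→)
state=q1 head=6 tape=xyyyyyyy[_]_   (q1,_)→(q2,x,←)
state=q2 head=5 tape=xyyyyyy[y]x_   (q2,y)→(q3,_,→)
state=q3 head=6 tape=xyyyyyy_[x]_   (q3,x)→(q3,z,→)
state=q3 head=7 tape=xyyyyyy_z[_]
Cell 6 holds z when M halts.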